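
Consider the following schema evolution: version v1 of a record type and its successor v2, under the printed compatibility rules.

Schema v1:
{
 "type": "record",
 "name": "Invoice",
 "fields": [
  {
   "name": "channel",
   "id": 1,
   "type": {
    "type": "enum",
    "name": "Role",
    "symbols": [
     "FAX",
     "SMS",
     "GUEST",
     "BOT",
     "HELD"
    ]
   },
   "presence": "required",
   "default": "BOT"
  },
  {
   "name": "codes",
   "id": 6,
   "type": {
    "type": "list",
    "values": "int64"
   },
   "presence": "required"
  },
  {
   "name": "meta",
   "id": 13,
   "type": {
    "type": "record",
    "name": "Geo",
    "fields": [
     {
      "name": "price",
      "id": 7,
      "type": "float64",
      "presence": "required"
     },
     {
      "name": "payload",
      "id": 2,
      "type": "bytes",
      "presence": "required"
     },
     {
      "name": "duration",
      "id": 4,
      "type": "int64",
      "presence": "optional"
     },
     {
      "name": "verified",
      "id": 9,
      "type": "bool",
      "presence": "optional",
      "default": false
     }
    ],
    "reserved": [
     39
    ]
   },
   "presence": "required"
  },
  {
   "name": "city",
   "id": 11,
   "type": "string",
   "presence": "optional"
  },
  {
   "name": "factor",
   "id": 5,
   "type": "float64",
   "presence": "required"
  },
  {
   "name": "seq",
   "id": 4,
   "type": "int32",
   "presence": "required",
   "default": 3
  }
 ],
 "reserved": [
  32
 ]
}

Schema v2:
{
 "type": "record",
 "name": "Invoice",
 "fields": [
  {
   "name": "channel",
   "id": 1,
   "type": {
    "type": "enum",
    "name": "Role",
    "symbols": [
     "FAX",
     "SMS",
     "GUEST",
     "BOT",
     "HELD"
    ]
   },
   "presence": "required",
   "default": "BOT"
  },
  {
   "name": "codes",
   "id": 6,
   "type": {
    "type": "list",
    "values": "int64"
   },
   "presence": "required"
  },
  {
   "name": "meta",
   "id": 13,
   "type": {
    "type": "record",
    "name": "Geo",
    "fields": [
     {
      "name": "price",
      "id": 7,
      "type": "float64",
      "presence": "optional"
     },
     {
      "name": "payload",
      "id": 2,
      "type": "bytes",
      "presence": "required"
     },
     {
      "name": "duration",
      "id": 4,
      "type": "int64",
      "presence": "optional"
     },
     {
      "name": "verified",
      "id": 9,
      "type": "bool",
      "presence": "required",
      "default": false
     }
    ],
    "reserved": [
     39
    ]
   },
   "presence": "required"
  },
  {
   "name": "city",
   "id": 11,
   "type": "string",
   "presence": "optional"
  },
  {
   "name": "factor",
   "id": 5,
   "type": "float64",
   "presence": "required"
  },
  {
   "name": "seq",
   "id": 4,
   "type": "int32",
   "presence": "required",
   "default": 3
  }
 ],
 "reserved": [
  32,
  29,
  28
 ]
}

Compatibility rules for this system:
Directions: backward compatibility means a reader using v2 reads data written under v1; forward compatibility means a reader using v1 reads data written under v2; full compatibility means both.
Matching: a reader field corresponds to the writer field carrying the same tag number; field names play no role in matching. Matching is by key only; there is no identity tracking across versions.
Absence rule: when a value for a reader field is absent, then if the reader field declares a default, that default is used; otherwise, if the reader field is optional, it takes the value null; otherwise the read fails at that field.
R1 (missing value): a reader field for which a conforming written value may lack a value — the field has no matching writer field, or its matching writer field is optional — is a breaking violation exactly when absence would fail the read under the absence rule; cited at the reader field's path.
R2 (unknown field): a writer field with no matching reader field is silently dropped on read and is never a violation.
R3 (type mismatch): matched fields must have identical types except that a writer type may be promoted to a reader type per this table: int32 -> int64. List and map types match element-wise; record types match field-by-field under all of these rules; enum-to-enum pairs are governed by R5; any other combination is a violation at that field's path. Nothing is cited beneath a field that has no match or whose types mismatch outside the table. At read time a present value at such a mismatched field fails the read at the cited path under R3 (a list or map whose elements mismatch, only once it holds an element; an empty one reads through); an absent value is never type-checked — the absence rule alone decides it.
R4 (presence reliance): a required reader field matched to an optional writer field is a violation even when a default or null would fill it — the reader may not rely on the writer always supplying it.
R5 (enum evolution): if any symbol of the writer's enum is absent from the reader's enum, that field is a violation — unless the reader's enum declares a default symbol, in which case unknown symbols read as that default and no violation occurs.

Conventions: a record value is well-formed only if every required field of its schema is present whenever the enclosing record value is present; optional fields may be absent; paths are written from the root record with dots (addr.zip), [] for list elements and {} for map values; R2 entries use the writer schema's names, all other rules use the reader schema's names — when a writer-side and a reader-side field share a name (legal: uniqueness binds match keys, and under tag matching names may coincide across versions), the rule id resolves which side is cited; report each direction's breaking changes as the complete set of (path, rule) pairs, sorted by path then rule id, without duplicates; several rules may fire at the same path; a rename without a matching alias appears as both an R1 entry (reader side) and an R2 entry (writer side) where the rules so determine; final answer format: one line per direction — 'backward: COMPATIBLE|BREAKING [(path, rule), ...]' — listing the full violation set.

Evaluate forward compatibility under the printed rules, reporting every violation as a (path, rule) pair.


each type pair in Invoice: writer, then reader
forward on Invoice — v1 reading data written by v2:
  writer required, Role -> Role: reader channel maps from writer channel
  writer required, list<int64> -> list<int64>: reader codes maps from writer codes
  writer required, Geo -> Geo: reader meta maps from writer meta
  writer optional, string -> string: reader city maps from writer city
  writer required, float64 -> float64: reader factor maps from writer factor
  writer required, int32 -> int32: reader seq maps from writer seq
  writer optional, float64 -> float64: reader meta.price maps from writer meta.price
  writer required, bytes -> bytes: reader meta.payload maps from writer meta.payload
  writer optional, int64 -> int64: reader meta.duration maps from writer meta.duration
  writer required, bool -> bool: reader meta.verified maps from writer meta.verified
  violation R1 at meta.price
  violation R4 at meta.price
  => forward: BREAKING (2)
the rest of the Invoice diff is inert for this question:
  field verified in record Geo: optional changed to required -> matters only for Invoice's backward compatibility — outside the asked direction

forward: BREAKING [(meta.price, R1), (meta.price, R4)]


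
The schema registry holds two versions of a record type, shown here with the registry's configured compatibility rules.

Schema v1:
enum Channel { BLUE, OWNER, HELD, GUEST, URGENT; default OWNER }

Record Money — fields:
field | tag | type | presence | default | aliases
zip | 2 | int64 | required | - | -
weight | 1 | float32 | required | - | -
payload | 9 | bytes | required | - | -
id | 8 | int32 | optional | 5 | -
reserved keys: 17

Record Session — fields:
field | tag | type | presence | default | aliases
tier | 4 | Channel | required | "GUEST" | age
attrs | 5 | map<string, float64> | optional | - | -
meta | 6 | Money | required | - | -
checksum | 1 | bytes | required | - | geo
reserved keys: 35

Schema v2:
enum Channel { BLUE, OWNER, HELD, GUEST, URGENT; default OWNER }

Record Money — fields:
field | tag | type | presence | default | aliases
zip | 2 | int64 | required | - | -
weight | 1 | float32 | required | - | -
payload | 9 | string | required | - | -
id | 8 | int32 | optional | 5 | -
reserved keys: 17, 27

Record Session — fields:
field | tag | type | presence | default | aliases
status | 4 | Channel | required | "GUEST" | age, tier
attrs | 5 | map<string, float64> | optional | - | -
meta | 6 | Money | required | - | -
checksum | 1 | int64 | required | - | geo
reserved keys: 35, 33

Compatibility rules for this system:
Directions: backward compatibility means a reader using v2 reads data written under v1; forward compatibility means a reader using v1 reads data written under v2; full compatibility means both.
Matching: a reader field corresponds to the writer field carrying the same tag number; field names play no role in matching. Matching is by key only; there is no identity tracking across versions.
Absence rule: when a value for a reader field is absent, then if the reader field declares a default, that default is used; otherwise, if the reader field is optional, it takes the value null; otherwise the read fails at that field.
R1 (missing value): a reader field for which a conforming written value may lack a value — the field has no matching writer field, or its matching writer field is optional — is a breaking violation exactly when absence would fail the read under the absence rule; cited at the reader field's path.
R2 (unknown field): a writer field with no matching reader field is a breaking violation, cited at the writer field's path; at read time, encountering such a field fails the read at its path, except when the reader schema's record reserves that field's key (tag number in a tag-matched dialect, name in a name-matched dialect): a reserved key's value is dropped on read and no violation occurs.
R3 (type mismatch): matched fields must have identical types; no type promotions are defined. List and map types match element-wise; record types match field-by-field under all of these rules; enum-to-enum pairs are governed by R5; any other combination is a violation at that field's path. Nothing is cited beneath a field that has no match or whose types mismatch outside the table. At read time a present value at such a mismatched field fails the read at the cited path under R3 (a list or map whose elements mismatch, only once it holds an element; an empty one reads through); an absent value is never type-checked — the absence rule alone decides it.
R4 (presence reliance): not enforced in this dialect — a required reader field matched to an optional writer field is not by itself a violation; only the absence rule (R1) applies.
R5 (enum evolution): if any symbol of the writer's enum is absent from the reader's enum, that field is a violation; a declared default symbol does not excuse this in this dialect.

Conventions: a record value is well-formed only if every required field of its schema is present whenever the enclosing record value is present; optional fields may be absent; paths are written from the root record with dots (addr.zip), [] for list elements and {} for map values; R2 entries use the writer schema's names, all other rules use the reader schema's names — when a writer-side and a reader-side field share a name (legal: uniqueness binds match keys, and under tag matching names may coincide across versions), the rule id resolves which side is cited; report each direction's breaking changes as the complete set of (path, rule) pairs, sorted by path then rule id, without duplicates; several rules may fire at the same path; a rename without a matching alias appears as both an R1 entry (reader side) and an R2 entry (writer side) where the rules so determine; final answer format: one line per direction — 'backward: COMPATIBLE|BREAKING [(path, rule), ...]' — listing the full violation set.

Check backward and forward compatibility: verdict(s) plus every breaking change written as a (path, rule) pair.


backward: BREAKING [(checksum, R3), (meta.payload, R3)]; forward: BREAKING [(checksum, R3), (meta.payload, R3)]

in Session below, arrows point writer -> reader
backward pass over Session, reader schema v2, writer schema v1:
  status: Channel -> Channel, writer required; from tier
  attrs: map<string, float64> -> map<string, float64>, writer optional; from attrs
  meta: Money -> Money, writer required; from meta
  checksum: bytes -> int64, writer required; from checksum
  meta.zip: int64 -> int64, writer required; from meta.zip
  meta.weight: float32 -> float32, writer required; from meta.weight
  meta.payload: bytes -> string, writer required; from meta.payload
  meta.id: int32 -> int32, writer optional; from meta.id
  breaking: (checksum, R3)
  breaking: (meta.payload, R3)
  backward on Session therefore BREAKING (2)
forward pass over Session, reader schema v1, writer schema v2:
  tier: Channel -> Channel, writer required; from status
  attrs: map<string, float64> -> map<string, float64>, writer optional; from attrs
  meta: Money -> Money, writer required; from meta
  checksum: int64 -> bytes, writer required; from checksum
  meta.zip: int64 -> int64, writer required; from meta.zip
  meta.weight: float32 -> float32, writer required; from meta.weight
  meta.payload: string -> bytes, writer required; from meta.payload
  meta.id: int32 -> int32, writer optional; from meta.id
  breaking: (checksum, R3)
  breaking: (meta.payload, R3)
  forward on Session therefore BREAKING (2)


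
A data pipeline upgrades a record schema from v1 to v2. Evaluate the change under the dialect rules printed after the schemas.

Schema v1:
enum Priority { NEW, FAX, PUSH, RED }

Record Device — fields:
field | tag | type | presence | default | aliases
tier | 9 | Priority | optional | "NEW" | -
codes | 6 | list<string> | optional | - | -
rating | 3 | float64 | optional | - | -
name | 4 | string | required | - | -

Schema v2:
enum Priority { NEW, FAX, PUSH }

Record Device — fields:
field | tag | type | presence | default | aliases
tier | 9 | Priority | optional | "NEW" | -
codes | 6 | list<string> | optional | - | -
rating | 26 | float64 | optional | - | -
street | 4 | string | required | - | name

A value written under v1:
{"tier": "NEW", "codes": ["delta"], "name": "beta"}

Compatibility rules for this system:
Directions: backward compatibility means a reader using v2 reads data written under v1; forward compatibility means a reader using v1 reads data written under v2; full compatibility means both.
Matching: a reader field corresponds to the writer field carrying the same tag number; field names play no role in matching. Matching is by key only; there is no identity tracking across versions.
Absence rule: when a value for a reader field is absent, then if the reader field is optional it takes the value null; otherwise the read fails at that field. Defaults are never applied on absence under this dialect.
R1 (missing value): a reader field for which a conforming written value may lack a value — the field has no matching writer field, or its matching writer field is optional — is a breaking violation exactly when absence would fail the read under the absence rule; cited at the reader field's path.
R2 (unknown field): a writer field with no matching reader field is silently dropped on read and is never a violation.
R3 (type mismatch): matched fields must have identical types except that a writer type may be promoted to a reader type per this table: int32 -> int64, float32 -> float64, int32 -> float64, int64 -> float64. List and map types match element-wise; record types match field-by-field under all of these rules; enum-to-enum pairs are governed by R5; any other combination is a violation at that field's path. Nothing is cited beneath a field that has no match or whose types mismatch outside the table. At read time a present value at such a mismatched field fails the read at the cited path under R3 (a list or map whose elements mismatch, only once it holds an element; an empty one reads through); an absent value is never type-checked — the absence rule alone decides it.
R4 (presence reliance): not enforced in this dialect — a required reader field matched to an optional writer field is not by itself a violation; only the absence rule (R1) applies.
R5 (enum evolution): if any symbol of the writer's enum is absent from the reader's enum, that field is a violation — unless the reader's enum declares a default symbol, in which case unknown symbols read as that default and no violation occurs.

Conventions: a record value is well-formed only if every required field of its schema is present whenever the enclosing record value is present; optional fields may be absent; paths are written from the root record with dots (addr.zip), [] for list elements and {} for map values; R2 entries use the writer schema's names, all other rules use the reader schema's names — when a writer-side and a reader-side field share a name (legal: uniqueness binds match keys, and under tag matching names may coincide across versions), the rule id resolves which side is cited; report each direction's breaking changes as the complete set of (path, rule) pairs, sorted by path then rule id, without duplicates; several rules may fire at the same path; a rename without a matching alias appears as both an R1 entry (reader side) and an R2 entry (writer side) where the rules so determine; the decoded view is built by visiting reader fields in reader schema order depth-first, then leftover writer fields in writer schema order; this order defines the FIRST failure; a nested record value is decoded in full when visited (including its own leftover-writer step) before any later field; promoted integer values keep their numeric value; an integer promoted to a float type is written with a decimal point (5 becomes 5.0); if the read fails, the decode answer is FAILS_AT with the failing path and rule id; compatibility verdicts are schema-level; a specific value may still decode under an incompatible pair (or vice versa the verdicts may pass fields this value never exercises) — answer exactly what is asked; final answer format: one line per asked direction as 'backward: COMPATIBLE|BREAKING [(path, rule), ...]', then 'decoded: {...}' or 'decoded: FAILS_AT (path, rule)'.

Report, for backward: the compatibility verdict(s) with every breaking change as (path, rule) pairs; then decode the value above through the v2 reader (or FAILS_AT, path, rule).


backward: BREAKING [(tier, R5)]; decoded: {"tier": "NEW", "codes": ["delta"], "rating": null, "street": "beta"}

in Device below, arrows point writer -> reader
backward for Device (reader v2, writer v1):
  tier: Priority -> Priority, writer optional; from tier
  codes: list<string> -> list<string>, writer optional; from codes
  no writer field matches reader rating
  street: string -> string, writer required; from name
  writer field rating has no reader counterpart
  breaking: (tier, R5)
  => backward verdict for Device: BREAKING, 1 violation(s)
decode walk for Device under reader schema v2:
  tier := "NEW"
  codes := ["delta"]
  rating := null (not supplied -> null)
  street := "beta" (from writer name)
  => decoded: {"tier": "NEW", "codes": ["delta"], "rating": null, "street": "beta"}
ruling out the remaining Device differences:
  field rating in record Device: tag 3 changed to 26 -> triggers nothing under Device's printed rules — same verdict


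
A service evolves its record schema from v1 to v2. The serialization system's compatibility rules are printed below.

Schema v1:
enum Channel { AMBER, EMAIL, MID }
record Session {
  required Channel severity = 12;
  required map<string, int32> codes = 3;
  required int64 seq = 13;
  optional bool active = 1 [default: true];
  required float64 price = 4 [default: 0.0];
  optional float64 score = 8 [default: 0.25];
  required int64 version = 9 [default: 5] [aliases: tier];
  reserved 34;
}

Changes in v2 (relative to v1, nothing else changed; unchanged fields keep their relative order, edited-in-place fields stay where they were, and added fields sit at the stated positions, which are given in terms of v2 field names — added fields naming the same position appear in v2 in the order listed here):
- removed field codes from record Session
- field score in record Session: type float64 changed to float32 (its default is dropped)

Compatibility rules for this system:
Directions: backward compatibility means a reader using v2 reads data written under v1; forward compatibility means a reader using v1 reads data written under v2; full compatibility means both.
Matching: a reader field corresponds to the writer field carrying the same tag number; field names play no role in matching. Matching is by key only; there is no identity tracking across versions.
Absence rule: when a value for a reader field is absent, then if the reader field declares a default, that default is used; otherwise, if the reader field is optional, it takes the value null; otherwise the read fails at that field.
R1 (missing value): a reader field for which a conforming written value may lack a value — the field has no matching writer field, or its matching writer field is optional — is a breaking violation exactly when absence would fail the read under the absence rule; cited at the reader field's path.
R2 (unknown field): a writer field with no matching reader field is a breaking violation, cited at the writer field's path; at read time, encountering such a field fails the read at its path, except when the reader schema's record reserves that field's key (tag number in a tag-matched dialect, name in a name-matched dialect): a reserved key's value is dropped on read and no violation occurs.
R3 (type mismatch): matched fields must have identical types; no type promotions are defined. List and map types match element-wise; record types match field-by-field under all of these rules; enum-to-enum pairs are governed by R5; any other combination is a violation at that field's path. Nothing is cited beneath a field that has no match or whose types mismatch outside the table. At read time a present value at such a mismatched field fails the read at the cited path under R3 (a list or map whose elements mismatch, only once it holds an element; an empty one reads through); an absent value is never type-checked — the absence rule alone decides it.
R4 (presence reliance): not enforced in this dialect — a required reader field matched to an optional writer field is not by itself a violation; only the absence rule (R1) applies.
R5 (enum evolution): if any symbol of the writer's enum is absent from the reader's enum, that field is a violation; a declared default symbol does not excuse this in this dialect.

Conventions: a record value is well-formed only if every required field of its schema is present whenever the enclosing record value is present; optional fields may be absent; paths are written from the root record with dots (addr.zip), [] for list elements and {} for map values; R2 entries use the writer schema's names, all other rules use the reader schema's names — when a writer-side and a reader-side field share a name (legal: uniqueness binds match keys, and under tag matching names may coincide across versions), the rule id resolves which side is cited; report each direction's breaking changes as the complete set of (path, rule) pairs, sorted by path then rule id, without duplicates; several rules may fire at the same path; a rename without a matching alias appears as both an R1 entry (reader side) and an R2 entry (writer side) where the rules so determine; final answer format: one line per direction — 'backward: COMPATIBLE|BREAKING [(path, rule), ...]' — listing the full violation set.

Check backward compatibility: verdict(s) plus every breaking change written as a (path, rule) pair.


each type pair in Session: writer, then reader
backward analysis of Session with v2 as reader and v1 as writer:
  severity: paired with writer severity (Channel -> Channel; writer required)
  seq: paired with writer seq (int64 -> int64; writer required)
  active: paired with writer active (bool -> bool; writer optional)
  price: paired with writer price (float64 -> float64; writer required)
  score: paired with writer score (float64 -> float32; writer optional)
  version: paired with writer version (int64 -> int64; writer required)
  writer codes: unknown to reader
  violation R2 at codes
  violation R3 at score
  => backward verdict for Session: BREAKING, 2 violation(s)

backward: BREAKING [(codes, R2), (score, R3)]


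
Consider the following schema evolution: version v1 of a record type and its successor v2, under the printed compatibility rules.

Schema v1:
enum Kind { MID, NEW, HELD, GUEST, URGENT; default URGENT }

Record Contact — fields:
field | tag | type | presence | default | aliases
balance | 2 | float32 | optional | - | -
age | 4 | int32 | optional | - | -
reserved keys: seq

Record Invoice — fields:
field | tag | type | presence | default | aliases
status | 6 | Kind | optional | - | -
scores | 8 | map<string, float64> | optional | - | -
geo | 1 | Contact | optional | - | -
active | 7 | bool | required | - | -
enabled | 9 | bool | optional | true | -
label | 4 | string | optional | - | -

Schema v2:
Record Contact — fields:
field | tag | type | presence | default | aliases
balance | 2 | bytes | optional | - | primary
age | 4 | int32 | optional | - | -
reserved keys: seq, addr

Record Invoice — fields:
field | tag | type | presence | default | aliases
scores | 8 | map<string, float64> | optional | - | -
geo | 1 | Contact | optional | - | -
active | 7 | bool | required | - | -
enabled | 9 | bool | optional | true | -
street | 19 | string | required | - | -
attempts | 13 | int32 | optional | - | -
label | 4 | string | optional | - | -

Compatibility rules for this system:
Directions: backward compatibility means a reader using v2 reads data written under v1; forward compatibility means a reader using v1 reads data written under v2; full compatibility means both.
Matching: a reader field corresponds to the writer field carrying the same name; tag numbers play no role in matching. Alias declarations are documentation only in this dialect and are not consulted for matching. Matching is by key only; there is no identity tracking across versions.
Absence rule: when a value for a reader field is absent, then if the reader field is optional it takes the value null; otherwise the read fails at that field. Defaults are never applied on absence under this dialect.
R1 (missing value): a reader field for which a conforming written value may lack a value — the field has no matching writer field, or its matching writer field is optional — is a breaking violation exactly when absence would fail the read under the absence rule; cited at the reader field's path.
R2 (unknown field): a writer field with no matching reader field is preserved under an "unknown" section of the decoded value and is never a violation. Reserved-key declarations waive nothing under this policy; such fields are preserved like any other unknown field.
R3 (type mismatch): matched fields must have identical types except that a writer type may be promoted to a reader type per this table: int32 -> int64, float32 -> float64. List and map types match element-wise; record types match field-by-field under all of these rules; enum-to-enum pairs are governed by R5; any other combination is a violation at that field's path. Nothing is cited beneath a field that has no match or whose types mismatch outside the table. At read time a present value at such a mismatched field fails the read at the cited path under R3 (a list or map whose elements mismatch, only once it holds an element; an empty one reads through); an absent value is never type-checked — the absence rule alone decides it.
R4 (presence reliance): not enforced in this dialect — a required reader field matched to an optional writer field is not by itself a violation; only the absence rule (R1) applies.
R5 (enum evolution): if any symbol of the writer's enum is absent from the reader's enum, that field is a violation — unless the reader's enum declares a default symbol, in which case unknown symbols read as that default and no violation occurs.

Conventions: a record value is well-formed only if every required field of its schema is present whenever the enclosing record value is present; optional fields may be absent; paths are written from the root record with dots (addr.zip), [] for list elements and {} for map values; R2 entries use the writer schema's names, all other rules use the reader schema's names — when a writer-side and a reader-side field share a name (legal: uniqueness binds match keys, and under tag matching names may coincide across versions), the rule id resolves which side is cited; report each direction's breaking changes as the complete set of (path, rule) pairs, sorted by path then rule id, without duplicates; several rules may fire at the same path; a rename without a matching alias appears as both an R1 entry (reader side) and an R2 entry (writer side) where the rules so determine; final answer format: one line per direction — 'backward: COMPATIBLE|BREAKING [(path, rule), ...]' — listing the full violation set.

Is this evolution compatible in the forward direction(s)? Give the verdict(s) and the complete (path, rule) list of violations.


arrows below run writer -> reader for Invoice
checking forward for Invoice: reader v1 against writer v2:
  status: no writer match
  scores: paired with writer scores (map<string, float64> -> map<string, float64>; writer optional)
  geo: paired with writer geo (Contact -> Contact; writer optional)
  active: paired with writer active (bool -> bool; writer required)
  enabled: paired with writer enabled (bool -> bool; writer optional)
  label: paired with writer label (string -> string; writer optional)
  leftover writer field: street
  leftover writer field: attempts
  geo.balance: paired with writer geo.balance (bytes -> float32; writer optional)
  geo.age: paired with writer geo.age (int32 -> int32; writer optional)
  R3 fires at geo.balance
  => forward: BREAKING (1)
ruling out the remaining Invoice differences:
  removed field status from record Invoice -> triggers nothing under Invoice's printed rules — same verdict
  added field street to record Invoice: required string, tag 19 (in v2 it sits immediately before label) -> matters only for Invoice's backward compatibility — outside the asked direction
  added field attempts to record Invoice: optional int32, tag 13 (in v2 it sits immediately before label) -> triggers nothing under Invoice's printed rules — same verdict

forward: BREAKING [(geo.balance, R3)]


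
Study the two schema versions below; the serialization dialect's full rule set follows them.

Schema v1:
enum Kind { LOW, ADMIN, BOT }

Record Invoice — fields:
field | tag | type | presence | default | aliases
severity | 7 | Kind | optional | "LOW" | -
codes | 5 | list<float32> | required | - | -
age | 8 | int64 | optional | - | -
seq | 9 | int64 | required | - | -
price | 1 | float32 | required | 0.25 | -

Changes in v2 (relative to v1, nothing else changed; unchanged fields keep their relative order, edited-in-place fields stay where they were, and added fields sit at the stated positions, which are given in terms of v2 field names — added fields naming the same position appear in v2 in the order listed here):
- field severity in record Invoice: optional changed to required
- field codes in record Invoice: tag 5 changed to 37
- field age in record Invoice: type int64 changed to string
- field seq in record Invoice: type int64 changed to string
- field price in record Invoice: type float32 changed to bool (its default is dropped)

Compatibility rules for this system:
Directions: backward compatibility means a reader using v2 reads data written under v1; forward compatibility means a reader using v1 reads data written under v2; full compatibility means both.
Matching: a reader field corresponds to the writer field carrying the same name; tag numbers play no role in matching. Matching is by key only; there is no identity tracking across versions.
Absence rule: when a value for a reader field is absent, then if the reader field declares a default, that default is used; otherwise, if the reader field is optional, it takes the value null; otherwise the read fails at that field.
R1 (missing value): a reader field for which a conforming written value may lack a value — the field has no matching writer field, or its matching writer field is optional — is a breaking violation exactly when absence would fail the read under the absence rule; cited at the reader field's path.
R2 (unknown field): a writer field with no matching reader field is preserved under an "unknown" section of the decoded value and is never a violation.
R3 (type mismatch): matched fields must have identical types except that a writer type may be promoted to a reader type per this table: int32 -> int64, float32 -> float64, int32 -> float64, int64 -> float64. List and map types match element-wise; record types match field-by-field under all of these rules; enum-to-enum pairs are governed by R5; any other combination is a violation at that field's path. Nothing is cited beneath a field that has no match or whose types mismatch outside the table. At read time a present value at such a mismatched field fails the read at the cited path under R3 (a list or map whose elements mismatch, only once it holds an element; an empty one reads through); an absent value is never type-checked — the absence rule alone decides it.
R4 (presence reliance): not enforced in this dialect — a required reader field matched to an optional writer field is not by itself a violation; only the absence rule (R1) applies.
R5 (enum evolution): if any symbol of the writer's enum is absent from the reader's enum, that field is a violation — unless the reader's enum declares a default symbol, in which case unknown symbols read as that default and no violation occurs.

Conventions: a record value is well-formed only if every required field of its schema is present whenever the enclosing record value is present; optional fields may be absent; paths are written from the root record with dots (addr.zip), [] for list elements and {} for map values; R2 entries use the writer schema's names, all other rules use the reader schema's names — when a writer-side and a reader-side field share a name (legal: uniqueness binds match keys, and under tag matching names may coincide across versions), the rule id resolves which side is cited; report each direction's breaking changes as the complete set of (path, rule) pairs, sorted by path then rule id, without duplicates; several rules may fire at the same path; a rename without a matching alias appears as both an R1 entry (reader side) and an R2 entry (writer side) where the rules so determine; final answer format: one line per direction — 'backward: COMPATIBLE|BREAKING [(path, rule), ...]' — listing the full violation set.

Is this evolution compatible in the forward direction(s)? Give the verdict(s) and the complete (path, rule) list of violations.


forward: BREAKING [(age, R3), (price, R3), (seq, R3)]

arrows below run writer -> reader for Invoice
forward for Invoice (reader v1, writer v2):
  severity: Kind -> Kind, writer required; from severity
  codes: list<float32> -> list<float32>, writer required; from codes
  age: string -> int64, writer optional; from age
  seq: string -> int64, writer required; from seq
  price: bool -> float32, writer required; from price
  rule R3 violated at age
  rule R3 violated at price
  rule R3 violated at seq
  => 3 violation(s): forward is BREAKING for Invoice
checking off the Invoice differences that do not matter here:
  field severity in record Invoice: optional changed to required -> triggers nothing under Invoice's printed rules — same verdict
  field codes in record Invoice: tag 5 changed to 37 -> triggers nothing under Invoice's printed rules — same verdict


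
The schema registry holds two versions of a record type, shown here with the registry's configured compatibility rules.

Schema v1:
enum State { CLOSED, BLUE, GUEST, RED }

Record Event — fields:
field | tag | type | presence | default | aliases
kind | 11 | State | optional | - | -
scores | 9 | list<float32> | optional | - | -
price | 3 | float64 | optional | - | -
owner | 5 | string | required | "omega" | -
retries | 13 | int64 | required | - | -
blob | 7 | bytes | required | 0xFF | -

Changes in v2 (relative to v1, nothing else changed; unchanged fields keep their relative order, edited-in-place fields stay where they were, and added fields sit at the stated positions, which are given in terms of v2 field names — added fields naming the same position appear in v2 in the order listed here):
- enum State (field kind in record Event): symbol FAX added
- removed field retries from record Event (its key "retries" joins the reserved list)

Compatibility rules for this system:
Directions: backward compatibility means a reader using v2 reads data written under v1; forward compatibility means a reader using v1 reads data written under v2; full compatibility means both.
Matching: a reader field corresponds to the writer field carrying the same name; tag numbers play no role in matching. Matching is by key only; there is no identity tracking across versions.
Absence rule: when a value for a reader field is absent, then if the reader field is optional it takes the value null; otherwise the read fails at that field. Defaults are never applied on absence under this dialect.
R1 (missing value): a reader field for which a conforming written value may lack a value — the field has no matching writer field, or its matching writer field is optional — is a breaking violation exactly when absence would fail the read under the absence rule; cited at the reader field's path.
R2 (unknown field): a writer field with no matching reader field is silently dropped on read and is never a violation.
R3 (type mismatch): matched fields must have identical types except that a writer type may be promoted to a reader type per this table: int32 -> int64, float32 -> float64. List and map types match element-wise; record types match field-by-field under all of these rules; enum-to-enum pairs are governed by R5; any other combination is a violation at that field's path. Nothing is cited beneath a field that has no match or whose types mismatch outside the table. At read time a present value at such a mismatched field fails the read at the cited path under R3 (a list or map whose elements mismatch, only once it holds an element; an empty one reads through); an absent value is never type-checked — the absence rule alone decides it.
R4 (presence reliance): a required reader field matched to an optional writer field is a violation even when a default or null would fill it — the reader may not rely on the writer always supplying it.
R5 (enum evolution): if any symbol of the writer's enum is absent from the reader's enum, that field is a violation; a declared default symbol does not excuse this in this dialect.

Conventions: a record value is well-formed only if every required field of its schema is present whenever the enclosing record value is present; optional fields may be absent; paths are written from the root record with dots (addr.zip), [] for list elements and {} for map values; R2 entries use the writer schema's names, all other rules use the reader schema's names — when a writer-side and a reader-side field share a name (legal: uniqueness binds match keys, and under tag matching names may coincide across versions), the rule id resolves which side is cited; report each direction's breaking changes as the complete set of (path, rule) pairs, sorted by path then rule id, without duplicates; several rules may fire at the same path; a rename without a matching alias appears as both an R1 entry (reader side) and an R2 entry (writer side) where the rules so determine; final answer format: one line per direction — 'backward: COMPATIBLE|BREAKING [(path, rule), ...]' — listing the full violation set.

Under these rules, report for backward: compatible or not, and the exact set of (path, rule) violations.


backward: COMPATIBLE []

the writer's type comes first in each Event pair
backward analysis of Event with v2 as reader and v1 as writer:
  writer optional, State -> State: reader kind maps from writer kind
  writer optional, list<float32> -> list<float32>: reader scores maps from writer scores
  writer optional, float64 -> float64: reader price maps from writer price
  writer required, string -> string: reader owner maps from writer owner
  writer required, bytes -> bytes: reader blob maps from writer blob
  writer retries: unknown to reader
  => no violations; backward on Event: COMPATIBLE
the other Event changes do not affect what is asked:
  enum State (field kind in record Event): symbol FAX added -> affects forward compatibility only, which is not asked
  removed field retries from record Event (its key "retries" joins the reserved list) -> affects forward compatibility only, which is not asked
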